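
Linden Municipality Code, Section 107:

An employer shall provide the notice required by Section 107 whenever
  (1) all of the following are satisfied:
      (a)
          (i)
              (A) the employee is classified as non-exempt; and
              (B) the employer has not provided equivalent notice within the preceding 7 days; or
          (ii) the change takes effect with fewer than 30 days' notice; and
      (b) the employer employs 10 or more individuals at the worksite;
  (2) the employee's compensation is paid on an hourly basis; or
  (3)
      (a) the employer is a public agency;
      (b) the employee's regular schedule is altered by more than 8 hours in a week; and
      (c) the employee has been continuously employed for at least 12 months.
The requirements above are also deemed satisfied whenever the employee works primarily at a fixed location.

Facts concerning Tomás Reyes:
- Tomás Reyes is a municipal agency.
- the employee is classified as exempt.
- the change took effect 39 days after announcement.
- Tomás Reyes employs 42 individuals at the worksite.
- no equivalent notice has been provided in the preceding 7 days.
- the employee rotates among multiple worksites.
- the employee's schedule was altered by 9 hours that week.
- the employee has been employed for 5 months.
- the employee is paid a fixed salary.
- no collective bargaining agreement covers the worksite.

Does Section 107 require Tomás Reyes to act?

(A) non-exempt — not satisfied.
(B) no recent notice — satisfied.
(i) = F AND T = false.
(ii) < 30 days' notice — fails.
So (a) is not satisfied (F OR F).
(b) ≥ 10 at site — holds.
(1): F AND T → false.
(2) hourly-paid — not satisfied.
(a) public agency — met.
(b) schedule shift > 8h — met.
(c) tenure ≥ 12 mo. — fails.
(3): T AND T AND F → false.
Overall: F OR F OR F → false.
Exception (fixed location) — not satisfied.
Result: main false OR exception false → false.

No — not required.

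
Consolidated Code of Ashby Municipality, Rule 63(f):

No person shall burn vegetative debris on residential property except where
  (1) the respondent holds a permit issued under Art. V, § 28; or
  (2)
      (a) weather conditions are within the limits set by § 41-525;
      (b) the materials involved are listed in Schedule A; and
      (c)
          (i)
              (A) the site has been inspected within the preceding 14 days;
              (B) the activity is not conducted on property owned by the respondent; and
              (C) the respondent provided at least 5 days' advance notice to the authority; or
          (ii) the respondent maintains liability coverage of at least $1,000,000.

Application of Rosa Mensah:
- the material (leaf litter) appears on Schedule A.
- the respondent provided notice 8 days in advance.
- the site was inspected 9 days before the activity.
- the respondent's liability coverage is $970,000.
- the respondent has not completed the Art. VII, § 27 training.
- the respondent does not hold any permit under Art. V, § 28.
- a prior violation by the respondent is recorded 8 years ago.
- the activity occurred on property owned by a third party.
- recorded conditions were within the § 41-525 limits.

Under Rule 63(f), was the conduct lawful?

(1) holds permit — not satisfied.
(a) weather ok — holds.
(b) Schedule A material — met.
(A) site inspected — satisfied.
(B) not (own property) — met.
(C) ≥5 days' notice — holds.
(i): T AND T AND T → true.
(ii) coverage ≥ $1,000,000 — not satisfied.
(c) = T OR F = true.
So (2) is satisfied (T AND T AND T).
So Overall is satisfied (F OR T).

Yes — lawful.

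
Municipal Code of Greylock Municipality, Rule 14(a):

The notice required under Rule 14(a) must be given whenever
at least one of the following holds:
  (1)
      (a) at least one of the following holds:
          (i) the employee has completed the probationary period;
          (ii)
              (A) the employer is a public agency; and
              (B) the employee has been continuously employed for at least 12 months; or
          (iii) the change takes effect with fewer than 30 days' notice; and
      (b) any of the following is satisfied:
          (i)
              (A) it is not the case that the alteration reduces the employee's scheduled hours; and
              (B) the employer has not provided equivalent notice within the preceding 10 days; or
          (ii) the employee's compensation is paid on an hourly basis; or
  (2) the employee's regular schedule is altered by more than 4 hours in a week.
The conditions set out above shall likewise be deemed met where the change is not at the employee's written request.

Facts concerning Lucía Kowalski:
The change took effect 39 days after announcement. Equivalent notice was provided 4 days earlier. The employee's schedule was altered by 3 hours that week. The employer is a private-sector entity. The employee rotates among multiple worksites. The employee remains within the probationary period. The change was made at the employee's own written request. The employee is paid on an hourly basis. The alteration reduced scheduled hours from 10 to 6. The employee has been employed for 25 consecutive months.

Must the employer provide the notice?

No — not required.

(i) past probation — fails.
(A) public agency — not satisfied.
(B) tenure ≥ 12 mo. — holds.
(ii) = F AND T = false.
(iii) < 30 days' notice — fails.
(a): F OR F OR F → false.
(A) not (hours reduced) — not met.
(B) no recent notice — not satisfied.
(i) = F AND F = false.
(ii) hourly-paid — holds.
(b): F OR T → true.
(1) = F AND T = false.
(2) schedule shift > 4h — not met.
So Overall is not satisfied (F OR F).
Exception (not employee-requested) — not satisfied.
Result: main false OR exception false → false.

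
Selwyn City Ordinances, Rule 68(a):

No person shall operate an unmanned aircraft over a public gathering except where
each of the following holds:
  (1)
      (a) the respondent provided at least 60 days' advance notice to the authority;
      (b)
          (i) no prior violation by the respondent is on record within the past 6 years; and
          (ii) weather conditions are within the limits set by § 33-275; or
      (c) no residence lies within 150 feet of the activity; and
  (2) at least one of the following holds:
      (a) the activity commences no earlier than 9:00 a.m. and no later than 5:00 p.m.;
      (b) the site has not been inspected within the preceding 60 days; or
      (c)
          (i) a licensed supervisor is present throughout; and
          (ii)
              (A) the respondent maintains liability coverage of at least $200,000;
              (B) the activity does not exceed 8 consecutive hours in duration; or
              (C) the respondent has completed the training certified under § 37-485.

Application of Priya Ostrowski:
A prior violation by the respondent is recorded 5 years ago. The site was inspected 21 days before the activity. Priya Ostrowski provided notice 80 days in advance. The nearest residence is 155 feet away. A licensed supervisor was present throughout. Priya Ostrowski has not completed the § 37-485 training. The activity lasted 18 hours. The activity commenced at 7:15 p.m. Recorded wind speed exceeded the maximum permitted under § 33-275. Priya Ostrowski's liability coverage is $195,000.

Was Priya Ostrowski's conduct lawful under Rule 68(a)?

(a) ≥60 days' notice — met.
(i) no prior violation — fails.
(ii) weather ok — not met.
So (b) is not satisfied (F AND F).
(c) no residence in 150 ft — holds.
So (1) is satisfied (T OR F OR T).
(a) start within hours — fails.
(b) not (site inspected) — not met.
(i) supervisor present — holds.
(A) coverage ≥ $200,000 — not satisfied.
(B) ≤ 8 hrs duration — fails.
(C) training certified — not met.
(ii) = F OR F OR F = false.
(c) = T AND F = false.
So (2) is not satisfied (F OR F OR F).
Overall = T AND F = false.

No — unlawful.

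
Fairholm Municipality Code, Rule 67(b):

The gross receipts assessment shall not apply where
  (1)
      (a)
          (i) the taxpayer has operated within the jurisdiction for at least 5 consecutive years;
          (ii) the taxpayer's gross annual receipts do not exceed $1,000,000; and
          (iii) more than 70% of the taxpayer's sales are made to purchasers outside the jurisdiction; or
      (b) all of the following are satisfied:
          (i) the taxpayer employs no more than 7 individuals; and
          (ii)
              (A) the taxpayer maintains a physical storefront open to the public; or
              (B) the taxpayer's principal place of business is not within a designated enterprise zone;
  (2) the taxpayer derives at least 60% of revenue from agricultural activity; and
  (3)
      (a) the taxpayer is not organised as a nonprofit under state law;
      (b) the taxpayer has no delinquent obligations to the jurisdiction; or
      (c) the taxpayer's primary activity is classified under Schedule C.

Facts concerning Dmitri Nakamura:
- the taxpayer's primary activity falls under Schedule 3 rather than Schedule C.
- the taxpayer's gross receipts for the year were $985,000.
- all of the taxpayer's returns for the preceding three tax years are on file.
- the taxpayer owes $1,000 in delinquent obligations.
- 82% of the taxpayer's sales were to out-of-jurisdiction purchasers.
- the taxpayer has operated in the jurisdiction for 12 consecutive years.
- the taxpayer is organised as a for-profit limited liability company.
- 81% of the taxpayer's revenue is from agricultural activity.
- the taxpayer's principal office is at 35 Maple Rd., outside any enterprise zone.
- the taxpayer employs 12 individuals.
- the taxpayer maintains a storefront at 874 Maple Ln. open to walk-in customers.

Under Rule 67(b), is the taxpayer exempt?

Yes — exempt.

(i) ≥ 5 yrs in jurisdiction — holds.
(ii) receipts ≤ $1,000,000 — satisfied.
(iii) >70% out-of-jur. sales — holds.
So (a) is satisfied (T AND T AND T).
(i) ≤ 7 employees — not met.
(A) has storefront — met.
(B) not (in enterprise zone) — holds.
(ii) = T OR T = true.
So (b) is not satisfied (F AND T).
So (1) is satisfied (T OR F).
(2) ≥60% agricultural — met.
(a) not (nonprofit) — met.
(b) no delinquency — not met.
(c) Schedule C activity — not met.
(3): T OR F OR F → true.
So Overall is satisfied (T AND T AND T).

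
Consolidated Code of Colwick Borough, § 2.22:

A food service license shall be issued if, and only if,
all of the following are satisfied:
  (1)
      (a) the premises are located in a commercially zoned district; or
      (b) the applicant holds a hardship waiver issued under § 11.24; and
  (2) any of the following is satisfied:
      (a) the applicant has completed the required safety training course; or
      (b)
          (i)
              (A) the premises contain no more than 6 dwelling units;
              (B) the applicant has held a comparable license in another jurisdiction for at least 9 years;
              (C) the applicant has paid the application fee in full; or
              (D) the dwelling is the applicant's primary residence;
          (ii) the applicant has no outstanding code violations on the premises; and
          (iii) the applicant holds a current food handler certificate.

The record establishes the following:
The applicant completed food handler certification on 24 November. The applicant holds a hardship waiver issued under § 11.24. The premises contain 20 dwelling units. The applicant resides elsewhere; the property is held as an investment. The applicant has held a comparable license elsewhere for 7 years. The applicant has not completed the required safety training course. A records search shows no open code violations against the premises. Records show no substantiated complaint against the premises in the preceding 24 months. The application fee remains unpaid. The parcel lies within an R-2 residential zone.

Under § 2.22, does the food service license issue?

(a) commercially zoned — not met.
(b) hardship waiver — met.
(1) = F OR T = true.
(a) safety training — not satisfied.
(A) ≤ 6 units — fails.
(B) prior license ≥ 9 yr — fails.
(C) fee paid — fails.
(D) primary residence — not satisfied.
(i) = F OR F OR F OR F = false.
(ii) no code violations — met.
(iii) food handler cert. — holds.
(b) = F AND T AND T = false.
So (2) is not satisfied (F OR F).
So Overall is not satisfied (T AND F).

No — denied.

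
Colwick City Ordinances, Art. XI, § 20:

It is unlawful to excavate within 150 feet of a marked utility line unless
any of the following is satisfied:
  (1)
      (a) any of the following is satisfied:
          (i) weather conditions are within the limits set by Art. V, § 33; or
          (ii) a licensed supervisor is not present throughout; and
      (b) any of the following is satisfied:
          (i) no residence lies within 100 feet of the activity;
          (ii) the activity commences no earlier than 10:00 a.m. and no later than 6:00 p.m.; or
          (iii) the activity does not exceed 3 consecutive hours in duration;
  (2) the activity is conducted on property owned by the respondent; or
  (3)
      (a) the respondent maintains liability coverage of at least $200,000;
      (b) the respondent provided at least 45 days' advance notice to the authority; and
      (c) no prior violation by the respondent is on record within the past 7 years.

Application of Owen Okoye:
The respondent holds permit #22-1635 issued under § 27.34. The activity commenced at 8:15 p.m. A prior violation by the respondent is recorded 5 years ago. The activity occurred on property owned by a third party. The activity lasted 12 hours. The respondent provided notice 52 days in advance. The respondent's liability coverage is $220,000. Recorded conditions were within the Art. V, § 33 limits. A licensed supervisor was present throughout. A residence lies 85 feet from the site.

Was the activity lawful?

(i) weather ok — met.
(ii) not (supervisor present) — fails.
(a): T OR F → true.
(i) no residence in 100 ft — not satisfied.
(ii) start within hours — fails.
(iii) ≤ 3 hrs duration — not met.
So (b) is not satisfied (F OR F OR F).
(1): T AND F → false.
(2) own property — fails.
(a) coverage ≥ $200,000 — satisfied.
(b) ≥45 days' notice — met.
(c) no prior violation — fails.
(3): T AND T AND F → false.
Overall = F OR F OR F = false.

No — unlawful.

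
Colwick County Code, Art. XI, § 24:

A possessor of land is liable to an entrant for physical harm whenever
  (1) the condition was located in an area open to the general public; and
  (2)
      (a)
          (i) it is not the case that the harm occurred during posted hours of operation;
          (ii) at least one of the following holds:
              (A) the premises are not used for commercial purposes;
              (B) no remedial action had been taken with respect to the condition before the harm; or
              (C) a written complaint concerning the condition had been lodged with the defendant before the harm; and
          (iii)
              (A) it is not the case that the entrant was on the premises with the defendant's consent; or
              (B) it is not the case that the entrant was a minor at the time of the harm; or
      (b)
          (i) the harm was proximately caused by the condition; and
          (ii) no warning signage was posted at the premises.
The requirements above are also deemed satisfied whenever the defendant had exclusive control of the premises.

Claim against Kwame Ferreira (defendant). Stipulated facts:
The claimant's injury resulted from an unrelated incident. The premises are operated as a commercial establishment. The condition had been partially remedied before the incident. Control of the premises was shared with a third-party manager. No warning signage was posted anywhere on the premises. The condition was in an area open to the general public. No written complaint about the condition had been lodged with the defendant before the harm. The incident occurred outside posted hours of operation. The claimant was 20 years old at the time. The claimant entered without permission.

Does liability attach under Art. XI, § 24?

No — not liable.

(1) public area — holds.
(i) not (during posted hours) — met.
(A) not (commercial use) — not satisfied.
(B) no remedial action — fails.
(C) complaint lodged — not satisfied.
(ii): F OR F OR F → false.
(A) not (consent to enter) — satisfied.
(B) not (entrant a minor) — satisfied.
So (iii) is satisfied (T OR T).
So (a) is not satisfied (T AND F AND T).
(i) proximate cause — fails.
(ii) no signage posted — holds.
(b): F AND T → false.
So (2) is not satisfied (F OR F).
Overall = T AND F = false.
Exception (exclusive control) — not satisfied.
Result: main false OR exception false → false.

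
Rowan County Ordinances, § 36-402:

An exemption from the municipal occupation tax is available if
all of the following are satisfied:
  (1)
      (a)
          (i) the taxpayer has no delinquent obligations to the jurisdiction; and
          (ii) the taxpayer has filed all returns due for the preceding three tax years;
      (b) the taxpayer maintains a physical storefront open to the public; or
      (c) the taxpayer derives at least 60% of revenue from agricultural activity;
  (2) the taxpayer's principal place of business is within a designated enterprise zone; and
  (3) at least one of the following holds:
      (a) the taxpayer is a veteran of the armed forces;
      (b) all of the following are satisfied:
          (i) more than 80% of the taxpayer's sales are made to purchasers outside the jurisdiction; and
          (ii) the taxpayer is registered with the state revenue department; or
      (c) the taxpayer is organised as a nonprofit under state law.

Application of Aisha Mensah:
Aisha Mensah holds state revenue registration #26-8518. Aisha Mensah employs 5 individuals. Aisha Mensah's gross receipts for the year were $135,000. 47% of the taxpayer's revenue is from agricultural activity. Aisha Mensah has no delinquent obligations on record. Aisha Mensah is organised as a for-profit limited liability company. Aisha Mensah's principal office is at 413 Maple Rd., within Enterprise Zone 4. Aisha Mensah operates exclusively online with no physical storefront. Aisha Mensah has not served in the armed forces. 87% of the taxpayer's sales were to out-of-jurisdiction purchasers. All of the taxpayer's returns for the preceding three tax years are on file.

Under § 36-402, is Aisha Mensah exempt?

Yes — exempt.

(i) no delinquency — holds.
(ii) returns current — holds.
(a) = T AND T = true.
(b) has storefront — not met.
(c) ≥60% agricultural — fails.
(1): T OR F OR F → true.
(2) in enterprise zone — satisfied.
(a) veteran — fails.
(i) >80% out-of-jur. sales — met.
(ii) state-registered — met.
(b) = T AND T = true.
(c) nonprofit — not met.
So (3) is satisfied (F OR T OR F).
Overall = T AND T AND T = true.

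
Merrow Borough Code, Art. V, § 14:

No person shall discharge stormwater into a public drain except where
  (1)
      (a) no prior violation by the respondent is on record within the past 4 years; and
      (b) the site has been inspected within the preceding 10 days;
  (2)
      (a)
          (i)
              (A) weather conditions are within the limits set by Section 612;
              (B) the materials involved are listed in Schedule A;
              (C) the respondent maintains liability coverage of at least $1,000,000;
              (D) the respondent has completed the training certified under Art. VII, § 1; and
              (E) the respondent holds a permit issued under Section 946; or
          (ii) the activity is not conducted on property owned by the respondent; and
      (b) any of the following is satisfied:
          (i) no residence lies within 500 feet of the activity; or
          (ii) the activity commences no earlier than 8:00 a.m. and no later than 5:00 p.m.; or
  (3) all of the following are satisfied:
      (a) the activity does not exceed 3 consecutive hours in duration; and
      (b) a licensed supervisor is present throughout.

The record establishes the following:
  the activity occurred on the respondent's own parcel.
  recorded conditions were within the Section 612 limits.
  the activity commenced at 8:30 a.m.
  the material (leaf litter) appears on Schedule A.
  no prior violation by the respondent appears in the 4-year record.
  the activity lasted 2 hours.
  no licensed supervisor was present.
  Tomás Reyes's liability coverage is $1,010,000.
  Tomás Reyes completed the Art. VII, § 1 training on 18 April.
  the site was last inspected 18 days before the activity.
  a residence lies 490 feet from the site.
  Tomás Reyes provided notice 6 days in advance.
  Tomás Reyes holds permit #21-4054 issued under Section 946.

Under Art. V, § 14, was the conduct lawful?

(a) no prior violation — satisfied.
(b) site inspected — fails.
So (1) is not satisfied (T AND F).
(A) weather ok — met.
(B) Schedule A material — met.
(C) coverage ≥ $1,000,000 — met.
(D) training certified — satisfied.
(E) holds permit — holds.
(i) = T AND T AND T AND T AND T = true.
(ii) not (own property) — fails.
So (a) is satisfied (T OR F).
(i) no residence in 500 ft — not met.
(ii) start within hours — holds.
(b): F OR T → true.
So (2) is satisfied (T AND T).
(a) ≤ 3 hrs duration — met.
(b) supervisor present — fails.
(3) = T AND F = false.
Overall = F OR T OR F = true.

Yes — lawful.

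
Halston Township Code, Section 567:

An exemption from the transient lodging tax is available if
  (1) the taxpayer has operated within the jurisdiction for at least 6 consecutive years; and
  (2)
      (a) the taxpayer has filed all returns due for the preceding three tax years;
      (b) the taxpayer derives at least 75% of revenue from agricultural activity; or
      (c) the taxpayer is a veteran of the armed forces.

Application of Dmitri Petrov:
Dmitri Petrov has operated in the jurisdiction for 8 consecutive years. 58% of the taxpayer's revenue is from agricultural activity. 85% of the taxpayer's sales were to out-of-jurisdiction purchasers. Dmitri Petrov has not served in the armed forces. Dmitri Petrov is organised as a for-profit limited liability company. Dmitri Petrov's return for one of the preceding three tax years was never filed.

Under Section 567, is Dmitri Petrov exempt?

(1) ≥ 6 yrs in jurisdiction — holds.
(a) returns current — not met.
(b) ≥75% agricultural — not met.
(c) veteran — fails.
(2): F OR F OR F → false.
Overall = T AND F = false.

No — not exempt.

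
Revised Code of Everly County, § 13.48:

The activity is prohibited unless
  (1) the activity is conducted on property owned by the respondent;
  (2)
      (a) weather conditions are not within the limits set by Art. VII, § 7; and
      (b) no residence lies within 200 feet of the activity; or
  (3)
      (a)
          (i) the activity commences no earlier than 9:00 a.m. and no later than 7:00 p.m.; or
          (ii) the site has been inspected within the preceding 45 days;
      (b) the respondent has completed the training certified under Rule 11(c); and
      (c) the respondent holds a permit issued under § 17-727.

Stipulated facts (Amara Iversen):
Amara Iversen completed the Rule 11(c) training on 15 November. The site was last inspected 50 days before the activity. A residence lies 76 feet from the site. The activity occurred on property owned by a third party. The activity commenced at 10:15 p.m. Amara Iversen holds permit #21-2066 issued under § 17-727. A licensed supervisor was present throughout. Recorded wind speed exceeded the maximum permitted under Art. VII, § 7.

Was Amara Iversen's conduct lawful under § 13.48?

(1) own property — fails.
(a) not (weather ok) — met.
(b) no residence in 200 ft — fails.
(2) = T AND F = false.
(i) start within hours — fails.
(ii) site inspected — fails.
(a): F OR F → false.
(b) training certified — satisfied.
(c) holds permit — holds.
(3): F AND T AND T → false.
Overall: F OR F OR F → false.

No — unlawful.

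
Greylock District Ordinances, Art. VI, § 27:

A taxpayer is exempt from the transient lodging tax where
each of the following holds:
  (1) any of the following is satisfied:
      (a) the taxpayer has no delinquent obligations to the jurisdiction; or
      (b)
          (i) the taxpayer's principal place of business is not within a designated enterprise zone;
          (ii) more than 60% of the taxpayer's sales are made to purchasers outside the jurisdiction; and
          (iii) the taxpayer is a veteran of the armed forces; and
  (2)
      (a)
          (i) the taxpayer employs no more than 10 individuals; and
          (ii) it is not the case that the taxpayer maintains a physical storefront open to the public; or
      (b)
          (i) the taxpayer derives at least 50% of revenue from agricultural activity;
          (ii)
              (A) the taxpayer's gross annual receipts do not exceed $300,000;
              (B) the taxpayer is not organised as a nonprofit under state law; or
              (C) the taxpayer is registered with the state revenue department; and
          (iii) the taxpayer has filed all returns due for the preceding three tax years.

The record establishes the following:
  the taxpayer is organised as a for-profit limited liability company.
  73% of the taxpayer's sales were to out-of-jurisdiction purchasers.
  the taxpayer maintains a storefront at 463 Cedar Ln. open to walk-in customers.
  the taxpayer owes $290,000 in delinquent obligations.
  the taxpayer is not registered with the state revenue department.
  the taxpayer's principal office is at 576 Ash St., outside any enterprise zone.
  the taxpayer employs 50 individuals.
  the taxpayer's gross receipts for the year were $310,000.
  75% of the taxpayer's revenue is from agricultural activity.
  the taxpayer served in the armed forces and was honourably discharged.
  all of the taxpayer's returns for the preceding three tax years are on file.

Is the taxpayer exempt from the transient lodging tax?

Yes — exempt.

(a) no delinquency — not met.
(i) not (in enterprise zone) — satisfied.
(ii) >60% out-of-jur. sales — holds.
(iii) veteran — met.
So (b) is satisfied (T AND T AND T).
So (1) is satisfied (F OR T).
(i) ≤ 10 employees — not satisfied.
(ii) not (has storefront) — fails.
(a): F AND F → false.
(i) ≥50% agricultural — satisfied.
(A) receipts ≤ $300,000 — not satisfied.
(B) not (nonprofit) — met.
(C) state-registered — not satisfied.
(ii): F OR T OR F → true.
(iii) returns current — met.
(b): T AND T AND T → true.
(2): F OR T → true.
So Overall is satisfied (T AND T).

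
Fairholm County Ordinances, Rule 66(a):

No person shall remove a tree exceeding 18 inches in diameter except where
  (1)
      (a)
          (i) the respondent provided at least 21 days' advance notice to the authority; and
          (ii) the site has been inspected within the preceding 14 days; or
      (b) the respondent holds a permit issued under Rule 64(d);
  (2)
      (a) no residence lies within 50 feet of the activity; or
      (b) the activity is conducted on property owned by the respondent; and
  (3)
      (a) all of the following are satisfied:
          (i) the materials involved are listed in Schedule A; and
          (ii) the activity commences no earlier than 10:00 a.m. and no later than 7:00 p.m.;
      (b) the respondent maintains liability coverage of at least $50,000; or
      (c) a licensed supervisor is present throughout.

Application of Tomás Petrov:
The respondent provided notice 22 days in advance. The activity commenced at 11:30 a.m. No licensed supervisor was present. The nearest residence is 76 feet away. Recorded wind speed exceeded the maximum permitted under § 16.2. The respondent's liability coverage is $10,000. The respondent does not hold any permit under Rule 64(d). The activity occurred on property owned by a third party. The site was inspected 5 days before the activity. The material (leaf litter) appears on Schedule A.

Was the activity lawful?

(i) ≥21 days' notice — satisfied.
(ii) site inspected — satisfied.
So (a) is satisfied (T AND T).
(b) holds permit — fails.
(1): T OR F → true.
(a) no residence in 50 ft — holds.
(b) own property — fails.
So (2) is satisfied (T OR F).
(i) Schedule A material — holds.
(ii) start within hours — satisfied.
(a): T AND T → true.
(b) coverage ≥ $50,000 — not satisfied.
(c) supervisor present — not met.
(3) = T OR F OR F = true.
Overall: T AND T AND T → true.

Yes — lawful.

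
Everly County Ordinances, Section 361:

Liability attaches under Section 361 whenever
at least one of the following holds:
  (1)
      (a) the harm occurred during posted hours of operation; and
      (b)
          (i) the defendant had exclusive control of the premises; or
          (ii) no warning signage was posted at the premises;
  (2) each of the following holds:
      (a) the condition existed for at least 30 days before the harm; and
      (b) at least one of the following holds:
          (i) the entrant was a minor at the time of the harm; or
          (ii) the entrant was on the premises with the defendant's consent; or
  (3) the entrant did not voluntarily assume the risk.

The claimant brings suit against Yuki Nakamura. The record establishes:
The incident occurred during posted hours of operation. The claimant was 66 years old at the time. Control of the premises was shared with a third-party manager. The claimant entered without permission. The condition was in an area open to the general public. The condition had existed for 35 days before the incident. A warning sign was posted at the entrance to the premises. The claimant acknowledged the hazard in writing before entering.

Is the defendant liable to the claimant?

No — not liable.

(a) during posted hours — satisfied.
(i) exclusive control — not met.
(ii) no signage posted — not satisfied.
(b) = F OR F = false.
So (1) is not satisfied (T AND F).
(a) condition ≥30 days old — met.
(i) entrant a minor — not met.
(ii) consent to enter — not met.
(b): F OR F → false.
So (2) is not satisfied (T AND F).
(3) no assumed risk — not met.
Overall: F OR F OR F → false.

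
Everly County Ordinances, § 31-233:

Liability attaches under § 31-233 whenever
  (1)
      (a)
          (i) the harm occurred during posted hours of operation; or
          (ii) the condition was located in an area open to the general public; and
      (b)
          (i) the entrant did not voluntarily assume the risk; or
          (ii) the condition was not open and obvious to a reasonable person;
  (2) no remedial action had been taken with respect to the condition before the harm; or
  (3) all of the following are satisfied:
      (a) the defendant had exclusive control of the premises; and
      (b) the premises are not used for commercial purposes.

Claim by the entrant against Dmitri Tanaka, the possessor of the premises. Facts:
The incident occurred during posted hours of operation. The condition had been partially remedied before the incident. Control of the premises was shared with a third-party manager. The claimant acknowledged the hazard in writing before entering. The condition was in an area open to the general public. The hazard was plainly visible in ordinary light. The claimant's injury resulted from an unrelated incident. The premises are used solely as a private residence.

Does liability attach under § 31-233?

(i) during posted hours — met.
(ii) public area — holds.
(a) = T OR T = true.
(i) no assumed risk — not satisfied.
(ii) not open/obvious — fails.
So (b) is not satisfied (F OR F).
So (1) is not satisfied (T AND F).
(2) no remedial action — not met.
(a) exclusive control — not met.
(b) not (commercial use) — met.
(3): F AND T → false.
Overall: F OR F OR F → false.

No — not liable.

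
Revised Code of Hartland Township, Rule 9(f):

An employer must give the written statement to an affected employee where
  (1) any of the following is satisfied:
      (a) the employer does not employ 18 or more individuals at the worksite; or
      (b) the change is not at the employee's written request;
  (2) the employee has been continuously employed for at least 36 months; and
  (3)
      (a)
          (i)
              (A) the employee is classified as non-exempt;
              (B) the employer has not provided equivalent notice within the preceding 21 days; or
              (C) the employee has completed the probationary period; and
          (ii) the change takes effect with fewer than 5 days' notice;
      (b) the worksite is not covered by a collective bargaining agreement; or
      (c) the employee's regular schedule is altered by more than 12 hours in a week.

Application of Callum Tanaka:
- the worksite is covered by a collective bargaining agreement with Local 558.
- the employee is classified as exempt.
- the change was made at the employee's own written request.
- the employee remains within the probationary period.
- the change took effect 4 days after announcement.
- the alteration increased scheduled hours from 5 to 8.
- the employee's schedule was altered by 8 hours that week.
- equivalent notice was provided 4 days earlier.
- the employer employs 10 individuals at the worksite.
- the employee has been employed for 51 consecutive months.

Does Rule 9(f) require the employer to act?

No — not required.

(a) not (≥ 18 at site) — satisfied.
(b) not employee-requested — fails.
(1) = T OR F = true.
(2) tenure ≥ 36 mo. — holds.
(A) non-exempt — not satisfied.
(B) no recent notice — not met.
(C) past probation — fails.
So (i) is not satisfied (F OR F OR F).
(ii) < 5 days' notice — holds.
So (a) is not satisfied (F AND T).
(b) no CBA — not satisfied.
(c) schedule shift > 12h — not met.
So (3) is not satisfied (F OR F OR F).
So Overall is not satisfied (T AND T AND F).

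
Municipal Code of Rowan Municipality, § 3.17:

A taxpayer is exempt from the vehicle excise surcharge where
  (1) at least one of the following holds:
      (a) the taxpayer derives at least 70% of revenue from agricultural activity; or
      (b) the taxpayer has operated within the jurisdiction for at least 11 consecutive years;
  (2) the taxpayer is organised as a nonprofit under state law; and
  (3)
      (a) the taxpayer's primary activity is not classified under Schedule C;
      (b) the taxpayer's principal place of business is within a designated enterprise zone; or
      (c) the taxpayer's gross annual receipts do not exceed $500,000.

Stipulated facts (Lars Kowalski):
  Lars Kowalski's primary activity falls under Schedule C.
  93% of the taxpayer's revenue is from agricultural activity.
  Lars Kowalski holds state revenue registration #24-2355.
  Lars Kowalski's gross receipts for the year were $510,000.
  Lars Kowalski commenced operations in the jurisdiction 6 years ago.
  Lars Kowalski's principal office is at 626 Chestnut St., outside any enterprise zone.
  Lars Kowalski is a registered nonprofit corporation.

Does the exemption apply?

(a) ≥70% agricultural — holds.
(b) ≥ 11 yrs in jurisdiction — fails.
(1) = T OR F = true.
(2) nonprofit — met.
(a) not (Schedule C activity) — fails.
(b) in enterprise zone — not satisfied.
(c) receipts ≤ $500,000 — not satisfied.
(3): F OR F OR F → false.
Overall: T AND T AND F → false.

No — not exempt.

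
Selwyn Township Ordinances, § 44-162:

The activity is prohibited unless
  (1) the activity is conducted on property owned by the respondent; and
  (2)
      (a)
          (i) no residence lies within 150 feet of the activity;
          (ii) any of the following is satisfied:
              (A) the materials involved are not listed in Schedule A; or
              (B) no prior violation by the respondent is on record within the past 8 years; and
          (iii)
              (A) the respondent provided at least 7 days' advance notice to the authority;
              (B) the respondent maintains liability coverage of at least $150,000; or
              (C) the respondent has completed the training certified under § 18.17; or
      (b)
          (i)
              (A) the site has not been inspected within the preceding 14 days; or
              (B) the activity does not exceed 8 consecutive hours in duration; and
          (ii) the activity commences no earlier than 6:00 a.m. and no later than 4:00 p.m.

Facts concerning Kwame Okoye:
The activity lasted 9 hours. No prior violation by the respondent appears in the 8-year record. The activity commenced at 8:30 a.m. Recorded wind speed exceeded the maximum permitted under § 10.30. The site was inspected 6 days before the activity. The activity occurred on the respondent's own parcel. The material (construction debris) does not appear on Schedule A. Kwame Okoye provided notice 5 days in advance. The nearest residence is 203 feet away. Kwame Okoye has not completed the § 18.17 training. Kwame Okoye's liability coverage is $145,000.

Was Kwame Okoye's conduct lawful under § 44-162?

(1) own property — holds.
(i) no residence in 150 ft — met.
(A) not (Schedule A material) — satisfied.
(B) no prior violation — holds.
(ii): T OR T → true.
(A) ≥7 days' notice — fails.
(B) coverage ≥ $150,000 — not satisfied.
(C) training certified — not satisfied.
So (iii) is not satisfied (F OR F OR F).
So (a) is not satisfied (T AND T AND F).
(A) not (site inspected) — fails.
(B) ≤ 8 hrs duration — fails.
So (i) is not satisfied (F OR F).
(ii) start within hours — met.
So (b) is not satisfied (F AND T).
So (2) is not satisfied (F OR F).
Overall: T AND F → false.

No — unlawful.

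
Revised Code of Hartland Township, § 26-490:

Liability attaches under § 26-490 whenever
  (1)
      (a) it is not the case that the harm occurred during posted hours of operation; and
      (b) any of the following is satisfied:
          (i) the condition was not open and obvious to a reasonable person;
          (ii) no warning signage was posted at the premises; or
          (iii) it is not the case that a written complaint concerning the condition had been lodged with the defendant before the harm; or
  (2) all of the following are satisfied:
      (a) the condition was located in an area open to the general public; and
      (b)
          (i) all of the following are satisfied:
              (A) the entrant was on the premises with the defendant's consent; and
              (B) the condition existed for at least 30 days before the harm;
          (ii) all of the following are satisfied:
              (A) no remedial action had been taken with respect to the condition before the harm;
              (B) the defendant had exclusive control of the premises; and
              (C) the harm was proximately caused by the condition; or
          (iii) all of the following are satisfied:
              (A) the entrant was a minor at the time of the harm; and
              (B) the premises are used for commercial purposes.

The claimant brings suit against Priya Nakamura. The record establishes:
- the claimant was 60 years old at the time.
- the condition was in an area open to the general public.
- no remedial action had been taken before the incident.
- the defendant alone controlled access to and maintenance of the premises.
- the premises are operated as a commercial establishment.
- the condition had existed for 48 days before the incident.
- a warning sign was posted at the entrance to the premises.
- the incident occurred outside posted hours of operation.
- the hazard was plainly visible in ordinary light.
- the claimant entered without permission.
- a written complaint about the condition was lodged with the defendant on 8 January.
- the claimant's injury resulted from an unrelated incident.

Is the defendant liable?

No — not liable.

(a) not (during posted hours) — holds.
(i) not open/obvious — fails.
(ii) no signage posted — not satisfied.
(iii) not (complaint lodged) — not met.
So (b) is not satisfied (F OR F OR F).
(1) = T AND F = false.
(a) public area — met.
(A) consent to enter — not met.
(B) condition ≥30 days old — holds.
So (i) is not satisfied (F AND T).
(A) no remedial action — met.
(B) exclusive control — met.
(C) proximate cause — not met.
So (ii) is not satisfied (T AND T AND F).
(A) entrant a minor — not met.
(B) commercial use — satisfied.
(iii) = F AND T = false.
So (b) is not satisfied (F OR F OR F).
(2) = T AND F = false.
So Overall is not satisfied (F OR F).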